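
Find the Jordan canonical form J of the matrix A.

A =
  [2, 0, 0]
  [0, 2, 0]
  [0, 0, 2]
J_1(2) ⊕ J_1(2) ⊕ J_1(2)

The characteristic polynomial is
  det(x·I − A) = x^3 - 6*x^2 + 12*x - 8 = (x - 2)^3

Eigenvalues and multiplicities (the geometric multiplicity of λ is n − rank(A − λI), which equals the number of Jordan blocks for λ):
  λ = 2: algebraic multiplicity = 3, geometric multiplicity = 3

Determining the block sizes for each eigenvalue:
  λ = 2: gm = am = 3, so every block has size 1 → block sizes [1, 1, 1]

Assembling the blocks gives a Jordan form
J =
  [2, 0, 0]
  [0, 2, 0]
  [0, 0, 2]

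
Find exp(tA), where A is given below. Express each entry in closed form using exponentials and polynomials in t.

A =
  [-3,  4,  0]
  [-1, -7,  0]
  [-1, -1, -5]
e^{tA} =
  [2*t*exp(-5*t) + exp(-5*t), 4*t*exp(-5*t), 0]
  [-t*exp(-5*t), -2*t*exp(-5*t) + exp(-5*t), 0]
  [-t^2*exp(-5*t)/2 - t*exp(-5*t), -t^2*exp(-5*t) - t*exp(-5*t), exp(-5*t)]

Strategy: write A = P · J · P⁻¹ where J is a Jordan canonical form, so e^{tA} = P · e^{tJ} · P⁻¹, and e^{tJ} can be computed block-by-block.

A has Jordan form
J =
  [-5,  1,  0]
  [ 0, -5,  1]
  [ 0,  0, -5]
(up to reordering of blocks).

Per-block formulas:
  For a 3×3 Jordan block J_3(-5): exp(t · J_3(-5)) = e^(-5t)·(I + t·N + (t^2/2)·N^2), where N is the 3×3 nilpotent shift.

After assembling e^{tJ} and conjugating by P, we get:

e^{tA} =
  [2*t*exp(-5*t) + exp(-5*t), 4*t*exp(-5*t), 0]
  [-t*exp(-5*t), -2*t*exp(-5*t) + exp(-5*t), 0]
  [-t^2*exp(-5*t)/2 - t*exp(-5*t), -t^2*exp(-5*t) - t*exp(-5*t), exp(-5*t)]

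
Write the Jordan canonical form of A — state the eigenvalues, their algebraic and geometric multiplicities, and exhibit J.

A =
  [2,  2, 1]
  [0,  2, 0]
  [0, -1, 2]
J_3(2)

The characteristic polynomial is
  det(x·I − A) = x^3 - 6*x^2 + 12*x - 8 = (x - 2)^3

Eigenvalues and multiplicities (the geometric multiplicity of λ is n − rank(A − λI), which equals the number of Jordan blocks for λ):
  λ = 2: algebraic multiplicity = 3, geometric multiplicity = 1

Determining the block sizes for each eigenvalue:
  λ = 2: one block (gm = 1), so the single block has size am = 3 → block sizes [3]

Assembling the blocks gives a Jordan form
J =
  [2, 1, 0]
  [0, 2, 1]
  [0, 0, 2]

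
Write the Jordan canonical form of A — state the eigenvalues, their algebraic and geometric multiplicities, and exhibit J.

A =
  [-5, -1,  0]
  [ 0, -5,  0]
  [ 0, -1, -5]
J_2(-5) ⊕ J_1(-5)

The characteristic polynomial is
  det(x·I − A) = x^3 + 15*x^2 + 75*x + 125 = (x + 5)^3

Eigenvalues and multiplicities (the geometric multiplicity of λ is n − rank(A − λI), which equals the number of Jordan blocks for λ):
  λ = -5: algebraic multiplicity = 3, geometric multiplicity = 2

Determining the block sizes for each eigenvalue:
  λ = -5: 2 blocks summing to 3 forces exactly one block of size 2 and the rest size 1 → block sizes [2, 1]

Assembling the blocks gives a Jordan form
J =
  [-5,  1,  0]
  [ 0, -5,  0]
  [ 0,  0, -5]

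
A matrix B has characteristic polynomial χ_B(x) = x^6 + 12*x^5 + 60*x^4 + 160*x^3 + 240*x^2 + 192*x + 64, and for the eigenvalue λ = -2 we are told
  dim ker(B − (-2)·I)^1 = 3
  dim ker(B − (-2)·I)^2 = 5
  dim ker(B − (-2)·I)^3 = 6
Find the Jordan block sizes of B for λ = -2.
Block sizes for λ = -2: [3, 2, 1]

From the dimensions of kernels of powers, the number of Jordan blocks of size at least j is d_j − d_{j−1} where d_j = dim ker(N^j) (with d_0 = 0). Computing the differences gives [3, 2, 1].
The number of blocks of size exactly k is (#blocks of size ≥ k) − (#blocks of size ≥ k + 1), so the partition is: 1 block(s) of size 1, 1 block(s) of size 2, 1 block(s) of size 3.
In nonincreasing order the block sizes are [3, 2, 1].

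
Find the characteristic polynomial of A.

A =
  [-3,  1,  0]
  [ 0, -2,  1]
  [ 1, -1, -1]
x^3 + 6*x^2 + 12*x + 8

Expanding det(x·I − A) (e.g. by cofactor expansion or by noting that A is similar to its Jordan form J, which has the same characteristic polynomial as A) gives
  χ_A(x) = x^3 + 6*x^2 + 12*x + 8
which factors as (x + 2)^3. The eigenvalues (with algebraic multiplicities) are λ = -2 with multiplicity 3.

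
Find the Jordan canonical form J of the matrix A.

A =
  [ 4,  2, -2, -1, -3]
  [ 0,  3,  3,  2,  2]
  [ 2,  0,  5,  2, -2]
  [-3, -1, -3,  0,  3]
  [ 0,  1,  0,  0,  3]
J_3(3) ⊕ J_2(3)

The characteristic polynomial is
  det(x·I − A) = x^5 - 15*x^4 + 90*x^3 - 270*x^2 + 405*x - 243 = (x - 3)^5

Eigenvalues and multiplicities (the geometric multiplicity of λ is n − rank(A − λI), which equals the number of Jordan blocks for λ):
  λ = 3: algebraic multiplicity = 5, geometric multiplicity = 2

Determining the block sizes for each eigenvalue:
  λ = 3: with am = 5 and gm = 2, the partition is not yet determined (e.g. several partitions of 5 into 2 parts exist). Let N = A − (3)·I. Computing rank(N^1) = 3, rank(N^2) = 1, rank(N^3) = 0; the number of blocks of size ≥ j is rank(N^{j−1}) − rank(N^j), giving [2, 2, 1]. So we have 1 block(s) of size 3, 1 block(s) of size 2 → block sizes [3, 2]

Assembling the blocks gives a Jordan form
J =
  [3, 1, 0, 0, 0]
  [0, 3, 1, 0, 0]
  [0, 0, 3, 0, 0]
  [0, 0, 0, 3, 1]
  [0, 0, 0, 0, 3]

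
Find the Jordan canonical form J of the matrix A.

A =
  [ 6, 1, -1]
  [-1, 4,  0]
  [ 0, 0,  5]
J_3(5)

The characteristic polynomial is
  det(x·I − A) = x^3 - 15*x^2 + 75*x - 125 = (x - 5)^3

Eigenvalues and multiplicities (the geometric multiplicity of λ is n − rank(A − λI), which equals the number of Jordan blocks for λ):
  λ = 5: algebraic multiplicity = 3, geometric multiplicity = 1

Determining the block sizes for each eigenvalue:
  λ = 5: one block (gm = 1), so the single block has size am = 3 → block sizes [3]

Assembling the blocks gives a Jordan form
J =
  [5, 1, 0]
  [0, 5, 1]
  [0, 0, 5]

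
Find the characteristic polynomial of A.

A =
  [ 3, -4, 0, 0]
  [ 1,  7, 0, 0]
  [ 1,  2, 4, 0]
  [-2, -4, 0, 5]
x^4 - 19*x^3 + 135*x^2 - 425*x + 500

Expanding det(x·I − A) (e.g. by cofactor expansion or by noting that A is similar to its Jordan form J, which has the same characteristic polynomial as A) gives
  χ_A(x) = x^4 - 19*x^3 + 135*x^2 - 425*x + 500
which factors as (x - 5)^3*(x - 4). The eigenvalues (with algebraic multiplicities) are λ = 4 with multiplicity 1, λ = 5 with multiplicity 3.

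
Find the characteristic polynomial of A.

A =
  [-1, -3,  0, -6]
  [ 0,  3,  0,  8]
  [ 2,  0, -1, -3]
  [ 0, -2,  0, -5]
x^4 + 4*x^3 + 6*x^2 + 4*x + 1

Expanding det(x·I − A) (e.g. by cofactor expansion or by noting that A is similar to its Jordan form J, which has the same characteristic polynomial as A) gives
  χ_A(x) = x^4 + 4*x^3 + 6*x^2 + 4*x + 1
which factors as (x + 1)^4. The eigenvalues (with algebraic multiplicities) are λ = -1 with multiplicity 4.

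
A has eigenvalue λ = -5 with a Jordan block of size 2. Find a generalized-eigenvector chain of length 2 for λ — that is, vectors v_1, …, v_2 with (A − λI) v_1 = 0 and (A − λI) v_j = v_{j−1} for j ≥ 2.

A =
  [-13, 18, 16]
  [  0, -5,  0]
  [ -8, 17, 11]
A Jordan chain for λ = -5 of length 2:
v_1 = (2, 0, 1)ᵀ
v_2 = (2, 1, 0)ᵀ

Let N = A − (-5)·I. We want v_2 with N^2 v_2 = 0 but N^1 v_2 ≠ 0; then v_{j-1} := N · v_j for j = 2, …, 2.

Pick v_2 = (2, 1, 0)ᵀ.
Then v_1 = N · v_2 = (2, 0, 1)ᵀ.

Sanity check: (A − (-5)·I) v_1 = (0, 0, 0)ᵀ = 0. ✓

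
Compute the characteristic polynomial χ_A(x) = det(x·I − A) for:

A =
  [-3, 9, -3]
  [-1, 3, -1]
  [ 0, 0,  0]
x^3

Expanding det(x·I − A) (e.g. by cofactor expansion or by noting that A is similar to its Jordan form J, which has the same characteristic polynomial as A) gives
  χ_A(x) = x^3
which factors as x^3. The eigenvalues (with algebraic multiplicities) are λ = 0 with multiplicity 3.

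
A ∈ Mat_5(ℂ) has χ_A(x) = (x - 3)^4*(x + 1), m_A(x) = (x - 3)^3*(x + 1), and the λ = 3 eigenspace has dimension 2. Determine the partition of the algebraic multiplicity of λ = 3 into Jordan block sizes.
Block sizes for λ = 3: [3, 1]

Step 1 — from the characteristic polynomial, algebraic multiplicity of λ = 3 is 4. From dim ker(A − (3)·I) = 2, there are exactly 2 Jordan blocks for λ = 3.
Step 2 — from the minimal polynomial, the factor (x − 3)^3 tells us the largest block for λ = 3 has size 3.
Step 3 — with total size 4, 2 blocks, and largest block 3, the block sizes (in nonincreasing order) are [3, 1].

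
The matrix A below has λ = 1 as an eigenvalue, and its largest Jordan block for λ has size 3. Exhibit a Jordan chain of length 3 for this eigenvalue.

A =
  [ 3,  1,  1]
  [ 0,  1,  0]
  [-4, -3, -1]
A Jordan chain for λ = 1 of length 3:
v_1 = (-1, 0, 2)ᵀ
v_2 = (1, 0, -3)ᵀ
v_3 = (0, 1, 0)ᵀ

Let N = A − (1)·I. We want v_3 with N^3 v_3 = 0 but N^2 v_3 ≠ 0; then v_{j-1} := N · v_j for j = 3, …, 2.

Pick v_3 = (0, 1, 0)ᵀ.
Then v_2 = N · v_3 = (1, 0, -3)ᵀ.
Then v_1 = N · v_2 = (-1, 0, 2)ᵀ.

Sanity check: (A − (1)·I) v_1 = (0, 0, 0)ᵀ = 0. ✓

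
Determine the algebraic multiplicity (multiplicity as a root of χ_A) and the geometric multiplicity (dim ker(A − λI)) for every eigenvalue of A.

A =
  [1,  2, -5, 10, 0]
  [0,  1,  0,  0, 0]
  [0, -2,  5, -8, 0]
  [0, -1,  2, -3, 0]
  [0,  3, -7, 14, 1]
λ = 1: alg = 5, geom = 3

Step 1 — factor the characteristic polynomial to read off the algebraic multiplicities:
  χ_A(x) = (x - 1)^5

Step 2 — compute geometric multiplicities via the rank-nullity identity g(λ) = n − rank(A − λI):
  rank(A − (1)·I) = 2, so dim ker(A − (1)·I) = n − 2 = 3

Summary:
  λ = 1: algebraic multiplicity = 5, geometric multiplicity = 3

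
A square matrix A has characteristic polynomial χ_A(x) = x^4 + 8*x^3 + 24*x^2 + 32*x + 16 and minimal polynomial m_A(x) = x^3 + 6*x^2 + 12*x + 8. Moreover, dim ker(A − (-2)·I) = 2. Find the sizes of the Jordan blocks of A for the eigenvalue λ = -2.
Block sizes for λ = -2: [3, 1]

Step 1 — from the characteristic polynomial, algebraic multiplicity of λ = -2 is 4. From dim ker(A − (-2)·I) = 2, there are exactly 2 Jordan blocks for λ = -2.
Step 2 — from the minimal polynomial, the factor (x + 2)^3 tells us the largest block for λ = -2 has size 3.
Step 3 — with total size 4, 2 blocks, and largest block 3, the block sizes (in nonincreasing order) are [3, 1].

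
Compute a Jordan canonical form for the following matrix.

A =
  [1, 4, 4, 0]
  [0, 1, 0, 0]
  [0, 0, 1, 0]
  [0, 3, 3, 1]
J_2(1) ⊕ J_1(1) ⊕ J_1(1)

The characteristic polynomial is
  det(x·I − A) = x^4 - 4*x^3 + 6*x^2 - 4*x + 1 = (x - 1)^4

Eigenvalues and multiplicities (the geometric multiplicity of λ is n − rank(A − λI), which equals the number of Jordan blocks for λ):
  λ = 1: algebraic multiplicity = 4, geometric multiplicity = 3

Determining the block sizes for each eigenvalue:
  λ = 1: 3 blocks summing to 4 forces exactly one block of size 2 and the rest size 1 → block sizes [2, 1, 1]

Assembling the blocks gives a Jordan form
J =
  [1, 1, 0, 0]
  [0, 1, 0, 0]
  [0, 0, 1, 0]
  [0, 0, 0, 1]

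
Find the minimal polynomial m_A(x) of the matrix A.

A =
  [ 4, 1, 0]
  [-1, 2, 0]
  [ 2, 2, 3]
x^2 - 6*x + 9

The characteristic polynomial is χ_A(x) = (x - 3)^3, so the eigenvalues are known. The minimal polynomial is
  m_A(x) = Π_λ (x − λ)^{k_λ}
where k_λ is the size of the *largest* Jordan block for λ (equivalently, the smallest k with (A − λI)^k v = 0 for every generalised eigenvector v of λ).

  λ = 3: largest Jordan block has size 2, contributing (x − 3)^2

So m_A(x) = (x - 3)^2 = x^2 - 6*x + 9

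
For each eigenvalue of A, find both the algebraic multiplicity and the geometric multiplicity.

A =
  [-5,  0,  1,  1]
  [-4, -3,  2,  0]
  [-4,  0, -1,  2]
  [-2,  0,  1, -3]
λ = -3: alg = 4, geom = 2

Step 1 — factor the characteristic polynomial to read off the algebraic multiplicities:
  χ_A(x) = (x + 3)^4

Step 2 — compute geometric multiplicities via the rank-nullity identity g(λ) = n − rank(A − λI):
  rank(A − (-3)·I) = 2, so dim ker(A − (-3)·I) = n − 2 = 2

Summary:
  λ = -3: algebraic multiplicity = 4, geometric multiplicity = 2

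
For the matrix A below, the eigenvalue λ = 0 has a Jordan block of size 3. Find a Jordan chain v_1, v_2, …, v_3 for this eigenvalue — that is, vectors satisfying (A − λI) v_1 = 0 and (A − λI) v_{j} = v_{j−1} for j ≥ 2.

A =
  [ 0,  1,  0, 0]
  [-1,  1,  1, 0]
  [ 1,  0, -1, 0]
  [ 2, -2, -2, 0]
A Jordan chain for λ = 0 of length 3:
v_1 = (-1, 0, -1, 0)ᵀ
v_2 = (0, -1, 1, 2)ᵀ
v_3 = (1, 0, 0, 0)ᵀ

Let N = A − (0)·I. We want v_3 with N^3 v_3 = 0 but N^2 v_3 ≠ 0; then v_{j-1} := N · v_j for j = 3, …, 2.

Pick v_3 = (1, 0, 0, 0)ᵀ.
Then v_2 = N · v_3 = (0, -1, 1, 2)ᵀ.
Then v_1 = N · v_2 = (-1, 0, -1, 0)ᵀ.

Sanity check: (A − (0)·I) v_1 = (0, 0, 0, 0)ᵀ = 0. ✓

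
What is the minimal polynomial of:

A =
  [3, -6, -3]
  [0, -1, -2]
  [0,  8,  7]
x^2 - 6*x + 9

The characteristic polynomial is χ_A(x) = (x - 3)^3, so the eigenvalues are known. The minimal polynomial is
  m_A(x) = Π_λ (x − λ)^{k_λ}
where k_λ is the size of the *largest* Jordan block for λ (equivalently, the smallest k with (A − λI)^k v = 0 for every generalised eigenvector v of λ).

  λ = 3: largest Jordan block has size 2, contributing (x − 3)^2

So m_A(x) = (x - 3)^2 = x^2 - 6*x + 9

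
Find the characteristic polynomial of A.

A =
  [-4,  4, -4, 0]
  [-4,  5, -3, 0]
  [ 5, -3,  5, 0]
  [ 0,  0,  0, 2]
x^4 - 8*x^3 + 24*x^2 - 32*x + 16

Expanding det(x·I − A) (e.g. by cofactor expansion or by noting that A is similar to its Jordan form J, which has the same characteristic polynomial as A) gives
  χ_A(x) = x^4 - 8*x^3 + 24*x^2 - 32*x + 16
which factors as (x - 2)^4. The eigenvalues (with algebraic multiplicities) are λ = 2 with multiplicity 4.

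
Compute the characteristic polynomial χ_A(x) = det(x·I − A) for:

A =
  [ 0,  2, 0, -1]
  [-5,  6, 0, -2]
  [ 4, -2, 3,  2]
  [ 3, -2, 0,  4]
x^4 - 13*x^3 + 63*x^2 - 135*x + 108

Expanding det(x·I − A) (e.g. by cofactor expansion or by noting that A is similar to its Jordan form J, which has the same characteristic polynomial as A) gives
  χ_A(x) = x^4 - 13*x^3 + 63*x^2 - 135*x + 108
which factors as (x - 4)*(x - 3)^3. The eigenvalues (with algebraic multiplicities) are λ = 3 with multiplicity 3, λ = 4 with multiplicity 1.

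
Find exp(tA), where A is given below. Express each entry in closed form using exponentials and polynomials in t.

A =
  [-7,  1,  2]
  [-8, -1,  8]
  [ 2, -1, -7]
e^{tA} =
  [-2*t*exp(-5*t) + exp(-5*t), t*exp(-5*t), 2*t*exp(-5*t)]
  [-8*t*exp(-5*t), 4*t*exp(-5*t) + exp(-5*t), 8*t*exp(-5*t)]
  [2*t*exp(-5*t), -t*exp(-5*t), -2*t*exp(-5*t) + exp(-5*t)]

Strategy: write A = P · J · P⁻¹ where J is a Jordan canonical form, so e^{tA} = P · e^{tJ} · P⁻¹, and e^{tJ} can be computed block-by-block.

A has Jordan form
J =
  [-5,  1,  0]
  [ 0, -5,  0]
  [ 0,  0, -5]
(up to reordering of blocks).

Per-block formulas:
  For a 1×1 block at λ = -5: exp(t · [-5]) = [e^(-5t)].
  For a 2×2 Jordan block J_2(-5): exp(t · J_2(-5)) = e^(-5t)·(I + t·N), where N is the 2×2 nilpotent shift.

After assembling e^{tJ} and conjugating by P, we get:

e^{tA} =
  [-2*t*exp(-5*t) + exp(-5*t), t*exp(-5*t), 2*t*exp(-5*t)]
  [-8*t*exp(-5*t), 4*t*exp(-5*t) + exp(-5*t), 8*t*exp(-5*t)]
  [2*t*exp(-5*t), -t*exp(-5*t), -2*t*exp(-5*t) + exp(-5*t)]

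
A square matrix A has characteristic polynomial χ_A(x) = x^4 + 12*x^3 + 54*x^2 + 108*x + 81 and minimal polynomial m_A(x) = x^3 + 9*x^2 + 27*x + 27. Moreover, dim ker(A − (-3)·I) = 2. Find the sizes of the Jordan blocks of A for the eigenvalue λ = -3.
Block sizes for λ = -3: [3, 1]

Step 1 — from the characteristic polynomial, algebraic multiplicity of λ = -3 is 4. From dim ker(A − (-3)·I) = 2, there are exactly 2 Jordan blocks for λ = -3.
Step 2 — from the minimal polynomial, the factor (x + 3)^3 tells us the largest block for λ = -3 has size 3.
Step 3 — with total size 4, 2 blocks, and largest block 3, the block sizes (in nonincreasing order) are [3, 1].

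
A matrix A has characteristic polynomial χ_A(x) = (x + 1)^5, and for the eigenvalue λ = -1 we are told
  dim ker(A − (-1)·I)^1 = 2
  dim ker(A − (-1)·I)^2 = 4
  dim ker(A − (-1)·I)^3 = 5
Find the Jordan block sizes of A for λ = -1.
Block sizes for λ = -1: [3, 2]

From the dimensions of kernels of powers, the number of Jordan blocks of size at least j is d_j − d_{j−1} where d_j = dim ker(N^j) (with d_0 = 0). Computing the differences gives [2, 2, 1].
The number of blocks of size exactly k is (#blocks of size ≥ k) − (#blocks of size ≥ k + 1), so the partition is: 1 block(s) of size 2, 1 block(s) of size 3.
In nonincreasing order the block sizes are [3, 2].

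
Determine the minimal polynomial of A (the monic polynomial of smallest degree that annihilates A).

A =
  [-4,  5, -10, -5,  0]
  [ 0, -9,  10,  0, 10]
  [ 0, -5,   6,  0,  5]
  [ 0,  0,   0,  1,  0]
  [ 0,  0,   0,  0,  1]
x^2 + 3*x - 4

The characteristic polynomial is χ_A(x) = (x - 1)^3*(x + 4)^2, so the eigenvalues are known. The minimal polynomial is
  m_A(x) = Π_λ (x − λ)^{k_λ}
where k_λ is the size of the *largest* Jordan block for λ (equivalently, the smallest k with (A − λI)^k v = 0 for every generalised eigenvector v of λ).

  λ = -4: largest Jordan block has size 1, contributing (x + 4)
  λ = 1: largest Jordan block has size 1, contributing (x − 1)

So m_A(x) = (x - 1)*(x + 4) = x^2 + 3*x - 4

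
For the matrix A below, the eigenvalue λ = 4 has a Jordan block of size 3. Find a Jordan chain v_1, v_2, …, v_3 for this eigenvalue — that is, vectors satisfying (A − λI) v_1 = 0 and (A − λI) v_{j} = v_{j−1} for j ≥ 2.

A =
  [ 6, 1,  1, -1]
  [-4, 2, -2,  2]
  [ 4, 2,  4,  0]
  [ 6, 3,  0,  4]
A Jordan chain for λ = 4 of length 3:
v_1 = (-2, 4, 0, 0)ᵀ
v_2 = (2, -4, 4, 6)ᵀ
v_3 = (1, 0, 0, 0)ᵀ

Let N = A − (4)·I. We want v_3 with N^3 v_3 = 0 but N^2 v_3 ≠ 0; then v_{j-1} := N · v_j for j = 3, …, 2.

Pick v_3 = (1, 0, 0, 0)ᵀ.
Then v_2 = N · v_3 = (2, -4, 4, 6)ᵀ.
Then v_1 = N · v_2 = (-2, 4, 0, 0)ᵀ.

Sanity check: (A − (4)·I) v_1 = (0, 0, 0, 0)ᵀ = 0. ✓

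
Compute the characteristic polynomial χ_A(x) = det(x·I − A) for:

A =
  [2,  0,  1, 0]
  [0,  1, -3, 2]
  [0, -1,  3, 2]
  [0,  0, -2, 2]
x^4 - 8*x^3 + 24*x^2 - 32*x + 16

Expanding det(x·I − A) (e.g. by cofactor expansion or by noting that A is similar to its Jordan form J, which has the same characteristic polynomial as A) gives
  χ_A(x) = x^4 - 8*x^3 + 24*x^2 - 32*x + 16
which factors as (x - 2)^4. The eigenvalues (with algebraic multiplicities) are λ = 2 with multiplicity 4.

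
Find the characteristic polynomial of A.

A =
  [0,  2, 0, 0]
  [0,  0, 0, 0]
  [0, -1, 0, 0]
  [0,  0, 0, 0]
x^4

Expanding det(x·I − A) (e.g. by cofactor expansion or by noting that A is similar to its Jordan form J, which has the same characteristic polynomial as A) gives
  χ_A(x) = x^4
which factors as x^4. The eigenvalues (with algebraic multiplicities) are λ = 0 with multiplicity 4.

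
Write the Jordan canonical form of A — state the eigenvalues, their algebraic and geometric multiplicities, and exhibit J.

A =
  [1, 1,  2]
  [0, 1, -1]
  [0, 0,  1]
J_3(1)

The characteristic polynomial is
  det(x·I − A) = x^3 - 3*x^2 + 3*x - 1 = (x - 1)^3

Eigenvalues and multiplicities (the geometric multiplicity of λ is n − rank(A − λI), which equals the number of Jordan blocks for λ):
  λ = 1: algebraic multiplicity = 3, geometric multiplicity = 1

Determining the block sizes for each eigenvalue:
  λ = 1: one block (gm = 1), so the single block has size am = 3 → block sizes [3]

Assembling the blocks gives a Jordan form
J =
  [1, 1, 0]
  [0, 1, 1]
  [0, 0, 1]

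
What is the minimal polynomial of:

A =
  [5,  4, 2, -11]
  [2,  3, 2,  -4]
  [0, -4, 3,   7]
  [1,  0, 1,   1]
x^3 - 9*x^2 + 27*x - 27

The characteristic polynomial is χ_A(x) = (x - 3)^4, so the eigenvalues are known. The minimal polynomial is
  m_A(x) = Π_λ (x − λ)^{k_λ}
where k_λ is the size of the *largest* Jordan block for λ (equivalently, the smallest k with (A − λI)^k v = 0 for every generalised eigenvector v of λ).

  λ = 3: largest Jordan block has size 3, contributing (x − 3)^3

So m_A(x) = (x - 3)^3 = x^3 - 9*x^2 + 27*x - 27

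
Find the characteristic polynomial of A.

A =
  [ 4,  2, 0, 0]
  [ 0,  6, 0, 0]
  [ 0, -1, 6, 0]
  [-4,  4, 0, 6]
x^4 - 22*x^3 + 180*x^2 - 648*x + 864

Expanding det(x·I − A) (e.g. by cofactor expansion or by noting that A is similar to its Jordan form J, which has the same characteristic polynomial as A) gives
  χ_A(x) = x^4 - 22*x^3 + 180*x^2 - 648*x + 864
which factors as (x - 6)^3*(x - 4). The eigenvalues (with algebraic multiplicities) are λ = 4 with multiplicity 1, λ = 6 with multiplicity 3.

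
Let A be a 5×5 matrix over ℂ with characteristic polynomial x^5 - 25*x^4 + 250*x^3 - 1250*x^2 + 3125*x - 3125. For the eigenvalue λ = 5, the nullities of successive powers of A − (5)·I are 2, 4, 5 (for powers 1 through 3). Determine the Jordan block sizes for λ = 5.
Block sizes for λ = 5: [3, 2]

From the dimensions of kernels of powers, the number of Jordan blocks of size at least j is d_j − d_{j−1} where d_j = dim ker(N^j) (with d_0 = 0). Computing the differences gives [2, 2, 1].
The number of blocks of size exactly k is (#blocks of size ≥ k) − (#blocks of size ≥ k + 1), so the partition is: 1 block(s) of size 2, 1 block(s) of size 3.
In nonincreasing order the block sizes are [3, 2].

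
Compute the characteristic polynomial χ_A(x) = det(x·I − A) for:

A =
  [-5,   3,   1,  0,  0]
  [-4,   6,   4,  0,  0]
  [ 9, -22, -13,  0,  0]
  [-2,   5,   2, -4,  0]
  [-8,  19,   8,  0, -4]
x^5 + 20*x^4 + 160*x^3 + 640*x^2 + 1280*x + 1024

Expanding det(x·I − A) (e.g. by cofactor expansion or by noting that A is similar to its Jordan form J, which has the same characteristic polynomial as A) gives
  χ_A(x) = x^5 + 20*x^4 + 160*x^3 + 640*x^2 + 1280*x + 1024
which factors as (x + 4)^5. The eigenvalues (with algebraic multiplicities) are λ = -4 with multiplicity 5.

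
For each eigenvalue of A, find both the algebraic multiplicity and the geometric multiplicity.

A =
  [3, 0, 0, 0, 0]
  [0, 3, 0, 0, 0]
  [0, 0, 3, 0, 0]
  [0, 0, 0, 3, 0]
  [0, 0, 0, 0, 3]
λ = 3: alg = 5, geom = 5

Step 1 — factor the characteristic polynomial to read off the algebraic multiplicities:
  χ_A(x) = (x - 3)^5

Step 2 — compute geometric multiplicities via the rank-nullity identity g(λ) = n − rank(A − λI):
  rank(A − (3)·I) = 0, so dim ker(A − (3)·I) = n − 0 = 5

Summary:
  λ = 3: algebraic multiplicity = 5, geometric multiplicity = 5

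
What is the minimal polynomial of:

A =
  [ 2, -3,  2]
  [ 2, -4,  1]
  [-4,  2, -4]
x^3 + 6*x^2 + 12*x + 8

The characteristic polynomial is χ_A(x) = (x + 2)^3, so the eigenvalues are known. The minimal polynomial is
  m_A(x) = Π_λ (x − λ)^{k_λ}
where k_λ is the size of the *largest* Jordan block for λ (equivalently, the smallest k with (A − λI)^k v = 0 for every generalised eigenvector v of λ).

  λ = -2: largest Jordan block has size 3, contributing (x + 2)^3

So m_A(x) = (x + 2)^3 = x^3 + 6*x^2 + 12*x + 8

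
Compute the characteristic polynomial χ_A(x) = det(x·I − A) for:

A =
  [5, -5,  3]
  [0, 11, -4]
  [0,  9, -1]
x^3 - 15*x^2 + 75*x - 125

Expanding det(x·I − A) (e.g. by cofactor expansion or by noting that A is similar to its Jordan form J, which has the same characteristic polynomial as A) gives
  χ_A(x) = x^3 - 15*x^2 + 75*x - 125
which factors as (x - 5)^3. The eigenvalues (with algebraic multiplicities) are λ = 5 with multiplicity 3.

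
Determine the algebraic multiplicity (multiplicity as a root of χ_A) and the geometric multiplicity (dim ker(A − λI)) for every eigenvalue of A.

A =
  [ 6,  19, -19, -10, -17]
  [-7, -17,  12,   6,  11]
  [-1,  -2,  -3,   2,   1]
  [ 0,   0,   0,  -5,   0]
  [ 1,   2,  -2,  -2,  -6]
λ = -5: alg = 5, geom = 3

Step 1 — factor the characteristic polynomial to read off the algebraic multiplicities:
  χ_A(x) = (x + 5)^5

Step 2 — compute geometric multiplicities via the rank-nullity identity g(λ) = n − rank(A − λI):
  rank(A − (-5)·I) = 2, so dim ker(A − (-5)·I) = n − 2 = 3

Summary:
  λ = -5: algebraic multiplicity = 5, geometric multiplicity = 3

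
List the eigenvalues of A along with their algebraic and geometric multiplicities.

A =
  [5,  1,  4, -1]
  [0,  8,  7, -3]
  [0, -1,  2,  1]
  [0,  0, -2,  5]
λ = 5: alg = 4, geom = 2

Step 1 — factor the characteristic polynomial to read off the algebraic multiplicities:
  χ_A(x) = (x - 5)^4

Step 2 — compute geometric multiplicities via the rank-nullity identity g(λ) = n − rank(A − λI):
  rank(A − (5)·I) = 2, so dim ker(A − (5)·I) = n − 2 = 2

Summary:
  λ = 5: algebraic multiplicity = 4, geometric multiplicity = 2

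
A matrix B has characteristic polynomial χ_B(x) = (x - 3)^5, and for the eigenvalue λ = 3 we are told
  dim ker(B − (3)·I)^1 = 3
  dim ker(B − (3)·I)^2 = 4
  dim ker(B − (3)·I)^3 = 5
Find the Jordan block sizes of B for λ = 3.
Block sizes for λ = 3: [3, 1, 1]

From the dimensions of kernels of powers, the number of Jordan blocks of size at least j is d_j − d_{j−1} where d_j = dim ker(N^j) (with d_0 = 0). Computing the differences gives [3, 1, 1].
The number of blocks of size exactly k is (#blocks of size ≥ k) − (#blocks of size ≥ k + 1), so the partition is: 2 block(s) of size 1, 1 block(s) of size 3.
In nonincreasing order the block sizes are [3, 1, 1].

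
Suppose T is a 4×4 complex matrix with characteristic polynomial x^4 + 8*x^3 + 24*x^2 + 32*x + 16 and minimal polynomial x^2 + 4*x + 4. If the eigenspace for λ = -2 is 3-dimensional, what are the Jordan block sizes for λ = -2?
Block sizes for λ = -2: [2, 1, 1]

Step 1 — from the characteristic polynomial, algebraic multiplicity of λ = -2 is 4. From dim ker(T − (-2)·I) = 3, there are exactly 3 Jordan blocks for λ = -2.
Step 2 — from the minimal polynomial, the factor (x + 2)^2 tells us the largest block for λ = -2 has size 2.
Step 3 — with total size 4, 3 blocks, and largest block 2, the block sizes (in nonincreasing order) are [2, 1, 1].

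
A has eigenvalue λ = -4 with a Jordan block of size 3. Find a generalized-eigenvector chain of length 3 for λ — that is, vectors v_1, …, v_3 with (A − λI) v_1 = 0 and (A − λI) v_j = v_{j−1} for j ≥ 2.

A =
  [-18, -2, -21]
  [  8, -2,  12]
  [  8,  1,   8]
A Jordan chain for λ = -4 of length 3:
v_1 = (12, 0, -8)ᵀ
v_2 = (-14, 8, 8)ᵀ
v_3 = (1, 0, 0)ᵀ

Let N = A − (-4)·I. We want v_3 with N^3 v_3 = 0 but N^2 v_3 ≠ 0; then v_{j-1} := N · v_j for j = 3, …, 2.

Pick v_3 = (1, 0, 0)ᵀ.
Then v_2 = N · v_3 = (-14, 8, 8)ᵀ.
Then v_1 = N · v_2 = (12, 0, -8)ᵀ.

Sanity check: (A − (-4)·I) v_1 = (0, 0, 0)ᵀ = 0. ✓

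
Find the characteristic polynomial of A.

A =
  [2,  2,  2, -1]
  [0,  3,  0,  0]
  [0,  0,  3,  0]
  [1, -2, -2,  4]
x^4 - 12*x^3 + 54*x^2 - 108*x + 81

Expanding det(x·I − A) (e.g. by cofactor expansion or by noting that A is similar to its Jordan form J, which has the same characteristic polynomial as A) gives
  χ_A(x) = x^4 - 12*x^3 + 54*x^2 - 108*x + 81
which factors as (x - 3)^4. The eigenvalues (with algebraic multiplicities) are λ = 3 with multiplicity 4.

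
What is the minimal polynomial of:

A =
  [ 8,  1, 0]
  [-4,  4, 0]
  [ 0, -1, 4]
x^3 - 16*x^2 + 84*x - 144

The characteristic polynomial is χ_A(x) = (x - 6)^2*(x - 4), so the eigenvalues are known. The minimal polynomial is
  m_A(x) = Π_λ (x − λ)^{k_λ}
where k_λ is the size of the *largest* Jordan block for λ (equivalently, the smallest k with (A − λI)^k v = 0 for every generalised eigenvector v of λ).

  λ = 4: largest Jordan block has size 1, contributing (x − 4)
  λ = 6: largest Jordan block has size 2, contributing (x − 6)^2

So m_A(x) = (x - 6)^2*(x - 4) = x^3 - 16*x^2 + 84*x - 144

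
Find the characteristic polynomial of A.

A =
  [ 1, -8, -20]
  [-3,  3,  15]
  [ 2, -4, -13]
x^3 + 9*x^2 + 27*x + 27

Expanding det(x·I − A) (e.g. by cofactor expansion or by noting that A is similar to its Jordan form J, which has the same characteristic polynomial as A) gives
  χ_A(x) = x^3 + 9*x^2 + 27*x + 27
which factors as (x + 3)^3. The eigenvalues (with algebraic multiplicities) are λ = -3 with multiplicity 3.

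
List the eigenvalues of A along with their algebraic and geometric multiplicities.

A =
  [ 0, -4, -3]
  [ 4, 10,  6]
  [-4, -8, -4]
λ = 2: alg = 3, geom = 2

Step 1 — factor the characteristic polynomial to read off the algebraic multiplicities:
  χ_A(x) = (x - 2)^3

Step 2 — compute geometric multiplicities via the rank-nullity identity g(λ) = n − rank(A − λI):
  rank(A − (2)·I) = 1, so dim ker(A − (2)·I) = n − 1 = 2

Summary:
  λ = 2: algebraic multiplicity = 3, geometric multiplicity = 2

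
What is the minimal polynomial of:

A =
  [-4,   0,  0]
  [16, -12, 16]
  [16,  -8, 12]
x^2 - 16

The characteristic polynomial is χ_A(x) = (x - 4)*(x + 4)^2, so the eigenvalues are known. The minimal polynomial is
  m_A(x) = Π_λ (x − λ)^{k_λ}
where k_λ is the size of the *largest* Jordan block for λ (equivalently, the smallest k with (A − λI)^k v = 0 for every generalised eigenvector v of λ).

  λ = -4: largest Jordan block has size 1, contributing (x + 4)
  λ = 4: largest Jordan block has size 1, contributing (x − 4)

So m_A(x) = (x - 4)*(x + 4) = x^2 - 16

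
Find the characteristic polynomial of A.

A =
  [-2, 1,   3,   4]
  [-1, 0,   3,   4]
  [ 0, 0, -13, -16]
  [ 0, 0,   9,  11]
x^4 + 4*x^3 + 6*x^2 + 4*x + 1

Expanding det(x·I − A) (e.g. by cofactor expansion or by noting that A is similar to its Jordan form J, which has the same characteristic polynomial as A) gives
  χ_A(x) = x^4 + 4*x^3 + 6*x^2 + 4*x + 1
which factors as (x + 1)^4. The eigenvalues (with algebraic multiplicities) are λ = -1 with multiplicity 4.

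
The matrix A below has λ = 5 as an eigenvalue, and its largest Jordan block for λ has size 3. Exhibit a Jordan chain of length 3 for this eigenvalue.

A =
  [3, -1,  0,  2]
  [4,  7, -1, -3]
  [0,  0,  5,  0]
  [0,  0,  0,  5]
A Jordan chain for λ = 5 of length 3:
v_1 = (1, -2, 0, 0)ᵀ
v_2 = (0, -1, 0, 0)ᵀ
v_3 = (0, 0, 1, 0)ᵀ

Let N = A − (5)·I. We want v_3 with N^3 v_3 = 0 but N^2 v_3 ≠ 0; then v_{j-1} := N · v_j for j = 3, …, 2.

Pick v_3 = (0, 0, 1, 0)ᵀ.
Then v_2 = N · v_3 = (0, -1, 0, 0)ᵀ.
Then v_1 = N · v_2 = (1, -2, 0, 0)ᵀ.

Sanity check: (A − (5)·I) v_1 = (0, 0, 0, 0)ᵀ = 0. ✓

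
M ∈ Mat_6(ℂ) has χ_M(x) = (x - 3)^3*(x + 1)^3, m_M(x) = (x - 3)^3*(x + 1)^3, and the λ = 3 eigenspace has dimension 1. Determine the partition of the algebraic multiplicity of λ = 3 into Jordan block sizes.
Block sizes for λ = 3: [3]

Step 1 — from the characteristic polynomial, algebraic multiplicity of λ = 3 is 3. From dim ker(M − (3)·I) = 1, there are exactly 1 Jordan blocks for λ = 3.
Step 2 — from the minimal polynomial, the factor (x − 3)^3 tells us the largest block for λ = 3 has size 3.
Step 3 — with total size 3, 1 blocks, and largest block 3, the block sizes (in nonincreasing order) are [3].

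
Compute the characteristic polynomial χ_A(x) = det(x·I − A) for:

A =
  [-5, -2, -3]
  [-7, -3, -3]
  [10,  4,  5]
x^3 + 3*x^2 + 3*x + 1

Expanding det(x·I − A) (e.g. by cofactor expansion or by noting that A is similar to its Jordan form J, which has the same characteristic polynomial as A) gives
  χ_A(x) = x^3 + 3*x^2 + 3*x + 1
which factors as (x + 1)^3. The eigenvalues (with algebraic multiplicities) are λ = -1 with multiplicity 3.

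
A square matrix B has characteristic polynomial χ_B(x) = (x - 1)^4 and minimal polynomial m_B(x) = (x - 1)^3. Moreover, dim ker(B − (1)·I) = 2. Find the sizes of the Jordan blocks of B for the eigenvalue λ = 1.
Block sizes for λ = 1: [3, 1]

Step 1 — from the characteristic polynomial, algebraic multiplicity of λ = 1 is 4. From dim ker(B − (1)·I) = 2, there are exactly 2 Jordan blocks for λ = 1.
Step 2 — from the minimal polynomial, the factor (x − 1)^3 tells us the largest block for λ = 1 has size 3.
Step 3 — with total size 4, 2 blocks, and largest block 3, the block sizes (in nonincreasing order) are [3, 1].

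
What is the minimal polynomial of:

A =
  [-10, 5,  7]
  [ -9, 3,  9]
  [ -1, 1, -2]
x^3 + 9*x^2 + 27*x + 27

The characteristic polynomial is χ_A(x) = (x + 3)^3, so the eigenvalues are known. The minimal polynomial is
  m_A(x) = Π_λ (x − λ)^{k_λ}
where k_λ is the size of the *largest* Jordan block for λ (equivalently, the smallest k with (A − λI)^k v = 0 for every generalised eigenvector v of λ).

  λ = -3: largest Jordan block has size 3, contributing (x + 3)^3

So m_A(x) = (x + 3)^3 = x^3 + 9*x^2 + 27*x + 27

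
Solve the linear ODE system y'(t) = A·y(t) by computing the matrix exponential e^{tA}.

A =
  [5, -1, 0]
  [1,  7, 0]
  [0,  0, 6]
e^{tA} =
  [-t*exp(6*t) + exp(6*t), -t*exp(6*t), 0]
  [t*exp(6*t), t*exp(6*t) + exp(6*t), 0]
  [0, 0, exp(6*t)]

Strategy: write A = P · J · P⁻¹ where J is a Jordan canonical form, so e^{tA} = P · e^{tJ} · P⁻¹, and e^{tJ} can be computed block-by-block.

A has Jordan form
J =
  [6, 1, 0]
  [0, 6, 0]
  [0, 0, 6]
(up to reordering of blocks).

Per-block formulas:
  For a 2×2 Jordan block J_2(6): exp(t · J_2(6)) = e^(6t)·(I + t·N), where N is the 2×2 nilpotent shift.
  For a 1×1 block at λ = 6: exp(t · [6]) = [e^(6t)].

After assembling e^{tJ} and conjugating by P, we get:

e^{tA} =
  [-t*exp(6*t) + exp(6*t), -t*exp(6*t), 0]
  [t*exp(6*t), t*exp(6*t) + exp(6*t), 0]
  [0, 0, exp(6*t)]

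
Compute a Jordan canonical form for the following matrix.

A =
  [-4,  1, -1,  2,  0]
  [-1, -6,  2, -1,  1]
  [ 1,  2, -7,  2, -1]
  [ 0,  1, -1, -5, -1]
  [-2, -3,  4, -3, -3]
J_3(-5) ⊕ J_2(-5)

The characteristic polynomial is
  det(x·I − A) = x^5 + 25*x^4 + 250*x^3 + 1250*x^2 + 3125*x + 3125 = (x + 5)^5

Eigenvalues and multiplicities (the geometric multiplicity of λ is n − rank(A − λI), which equals the number of Jordan blocks for λ):
  λ = -5: algebraic multiplicity = 5, geometric multiplicity = 2

Determining the block sizes for each eigenvalue:
  λ = -5: with am = 5 and gm = 2, the partition is not yet determined (e.g. several partitions of 5 into 2 parts exist). Let N = A − (-5)·I. Computing rank(N^1) = 3, rank(N^2) = 1, rank(N^3) = 0; the number of blocks of size ≥ j is rank(N^{j−1}) − rank(N^j), giving [2, 2, 1]. So we have 1 block(s) of size 3, 1 block(s) of size 2 → block sizes [3, 2]

Assembling the blocks gives a Jordan form
J =
  [-5,  1,  0,  0,  0]
  [ 0, -5,  1,  0,  0]
  [ 0,  0, -5,  0,  0]
  [ 0,  0,  0, -5,  1]
  [ 0,  0,  0,  0, -5]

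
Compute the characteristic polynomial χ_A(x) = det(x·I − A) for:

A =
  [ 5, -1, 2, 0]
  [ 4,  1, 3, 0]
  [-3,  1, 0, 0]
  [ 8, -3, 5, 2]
x^4 - 8*x^3 + 24*x^2 - 32*x + 16

Expanding det(x·I − A) (e.g. by cofactor expansion or by noting that A is similar to its Jordan form J, which has the same characteristic polynomial as A) gives
  χ_A(x) = x^4 - 8*x^3 + 24*x^2 - 32*x + 16
which factors as (x - 2)^4. The eigenvalues (with algebraic multiplicities) are λ = 2 with multiplicity 4.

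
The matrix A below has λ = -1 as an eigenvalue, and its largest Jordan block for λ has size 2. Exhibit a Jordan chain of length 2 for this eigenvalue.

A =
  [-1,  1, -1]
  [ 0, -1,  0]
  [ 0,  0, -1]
A Jordan chain for λ = -1 of length 2:
v_1 = (1, 0, 0)ᵀ
v_2 = (0, 1, 0)ᵀ

Let N = A − (-1)·I. We want v_2 with N^2 v_2 = 0 but N^1 v_2 ≠ 0; then v_{j-1} := N · v_j for j = 2, …, 2.

Pick v_2 = (0, 1, 0)ᵀ.
Then v_1 = N · v_2 = (1, 0, 0)ᵀ.

Sanity check: (A − (-1)·I) v_1 = (0, 0, 0)ᵀ = 0. ✓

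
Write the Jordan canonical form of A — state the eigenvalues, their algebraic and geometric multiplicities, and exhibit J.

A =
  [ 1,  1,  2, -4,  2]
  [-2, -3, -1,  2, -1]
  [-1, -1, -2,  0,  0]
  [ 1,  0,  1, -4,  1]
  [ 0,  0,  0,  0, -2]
J_3(-2) ⊕ J_1(-2) ⊕ J_1(-2)

The characteristic polynomial is
  det(x·I − A) = x^5 + 10*x^4 + 40*x^3 + 80*x^2 + 80*x + 32 = (x + 2)^5

Eigenvalues and multiplicities (the geometric multiplicity of λ is n − rank(A − λI), which equals the number of Jordan blocks for λ):
  λ = -2: algebraic multiplicity = 5, geometric multiplicity = 3

Determining the block sizes for each eigenvalue:
  λ = -2: with am = 5 and gm = 3, the partition is not yet determined (e.g. several partitions of 5 into 3 parts exist). Let N = A − (-2)·I. Computing rank(N^1) = 2, rank(N^2) = 1, rank(N^3) = 0; the number of blocks of size ≥ j is rank(N^{j−1}) − rank(N^j), giving [3, 1, 1]. So we have 1 block(s) of size 3, 2 block(s) of size 1 → block sizes [3, 1, 1]

Assembling the blocks gives a Jordan form
J =
  [-2,  1,  0,  0,  0]
  [ 0, -2,  1,  0,  0]
  [ 0,  0, -2,  0,  0]
  [ 0,  0,  0, -2,  0]
  [ 0,  0,  0,  0, -2]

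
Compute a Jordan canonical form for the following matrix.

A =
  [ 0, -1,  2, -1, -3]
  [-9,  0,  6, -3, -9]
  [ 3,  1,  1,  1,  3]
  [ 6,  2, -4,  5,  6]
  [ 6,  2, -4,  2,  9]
J_2(3) ⊕ J_1(3) ⊕ J_1(3) ⊕ J_1(3)

The characteristic polynomial is
  det(x·I − A) = x^5 - 15*x^4 + 90*x^3 - 270*x^2 + 405*x - 243 = (x - 3)^5

Eigenvalues and multiplicities (the geometric multiplicity of λ is n − rank(A − λI), which equals the number of Jordan blocks for λ):
  λ = 3: algebraic multiplicity = 5, geometric multiplicity = 4

Determining the block sizes for each eigenvalue:
  λ = 3: 4 blocks summing to 5 forces exactly one block of size 2 and the rest size 1 → block sizes [2, 1, 1, 1]

Assembling the blocks gives a Jordan form
J =
  [3, 1, 0, 0, 0]
  [0, 3, 0, 0, 0]
  [0, 0, 3, 0, 0]
  [0, 0, 0, 3, 0]
  [0, 0, 0, 0, 3]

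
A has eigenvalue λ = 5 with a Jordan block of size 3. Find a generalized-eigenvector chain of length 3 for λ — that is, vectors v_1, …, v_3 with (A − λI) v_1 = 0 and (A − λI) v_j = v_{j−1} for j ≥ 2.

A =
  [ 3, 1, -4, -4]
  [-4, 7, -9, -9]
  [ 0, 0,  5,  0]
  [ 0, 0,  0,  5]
A Jordan chain for λ = 5 of length 3:
v_1 = (-1, -2, 0, 0)ᵀ
v_2 = (-4, -9, 0, 0)ᵀ
v_3 = (0, 0, 1, 0)ᵀ

Let N = A − (5)·I. We want v_3 with N^3 v_3 = 0 but N^2 v_3 ≠ 0; then v_{j-1} := N · v_j for j = 3, …, 2.

Pick v_3 = (0, 0, 1, 0)ᵀ.
Then v_2 = N · v_3 = (-4, -9, 0, 0)ᵀ.
Then v_1 = N · v_2 = (-1, -2, 0, 0)ᵀ.

Sanity check: (A − (5)·I) v_1 = (0, 0, 0, 0)ᵀ = 0. ✓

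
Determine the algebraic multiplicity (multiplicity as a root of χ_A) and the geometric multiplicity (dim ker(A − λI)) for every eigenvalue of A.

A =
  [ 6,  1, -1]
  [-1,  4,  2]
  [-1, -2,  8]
λ = 6: alg = 3, geom = 1

Step 1 — factor the characteristic polynomial to read off the algebraic multiplicities:
  χ_A(x) = (x - 6)^3

Step 2 — compute geometric multiplicities via the rank-nullity identity g(λ) = n − rank(A − λI):
  rank(A − (6)·I) = 2, so dim ker(A − (6)·I) = n − 2 = 1

Summary:
  λ = 6: algebraic multiplicity = 3, geometric multiplicity = 1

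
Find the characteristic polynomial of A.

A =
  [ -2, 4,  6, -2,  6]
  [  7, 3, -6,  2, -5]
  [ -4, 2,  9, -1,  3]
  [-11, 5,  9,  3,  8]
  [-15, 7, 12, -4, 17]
x^5 - 30*x^4 + 360*x^3 - 2160*x^2 + 6480*x - 7776

Expanding det(x·I − A) (e.g. by cofactor expansion or by noting that A is similar to its Jordan form J, which has the same characteristic polynomial as A) gives
  χ_A(x) = x^5 - 30*x^4 + 360*x^3 - 2160*x^2 + 6480*x - 7776
which factors as (x - 6)^5. The eigenvalues (with algebraic multiplicities) are λ = 6 with multiplicity 5.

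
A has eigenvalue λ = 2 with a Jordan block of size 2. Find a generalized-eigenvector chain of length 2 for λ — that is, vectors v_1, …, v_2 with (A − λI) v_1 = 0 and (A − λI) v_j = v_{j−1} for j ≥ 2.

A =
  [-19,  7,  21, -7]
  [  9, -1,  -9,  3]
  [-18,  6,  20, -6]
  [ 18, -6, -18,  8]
A Jordan chain for λ = 2 of length 2:
v_1 = (-21, 9, -18, 18)ᵀ
v_2 = (1, 0, 0, 0)ᵀ

Let N = A − (2)·I. We want v_2 with N^2 v_2 = 0 but N^1 v_2 ≠ 0; then v_{j-1} := N · v_j for j = 2, …, 2.

Pick v_2 = (1, 0, 0, 0)ᵀ.
Then v_1 = N · v_2 = (-21, 9, -18, 18)ᵀ.

Sanity check: (A − (2)·I) v_1 = (0, 0, 0, 0)ᵀ = 0. ✓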